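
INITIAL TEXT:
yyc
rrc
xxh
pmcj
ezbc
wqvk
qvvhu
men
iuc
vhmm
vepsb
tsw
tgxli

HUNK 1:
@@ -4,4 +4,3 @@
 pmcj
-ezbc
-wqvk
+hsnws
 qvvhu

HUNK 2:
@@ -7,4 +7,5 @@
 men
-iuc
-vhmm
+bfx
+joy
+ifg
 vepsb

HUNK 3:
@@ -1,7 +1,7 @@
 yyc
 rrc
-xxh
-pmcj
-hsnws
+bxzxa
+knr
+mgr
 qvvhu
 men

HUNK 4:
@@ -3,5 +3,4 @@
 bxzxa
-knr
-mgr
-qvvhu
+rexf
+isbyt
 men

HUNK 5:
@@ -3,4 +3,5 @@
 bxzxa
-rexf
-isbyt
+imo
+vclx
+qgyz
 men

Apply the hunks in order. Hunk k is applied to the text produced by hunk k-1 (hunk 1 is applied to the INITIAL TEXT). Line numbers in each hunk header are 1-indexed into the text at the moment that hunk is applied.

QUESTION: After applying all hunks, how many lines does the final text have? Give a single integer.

Hunk 1: at line 4 remove [ezbc,wqvk] add [hsnws] -> 12 lines: yyc rrc xxh pmcj hsnws qvvhu men iuc vhmm vepsb tsw tgxli
Hunk 2: at line 7 remove [iuc,vhmm] add [bfx,joy,ifg] -> 13 lines: yyc rrc xxh pmcj hsnws qvvhu men bfx joy ifg vepsb tsw tgxli
Hunk 3: at line 1 remove [xxh,pmcj,hsnws] add [bxzxa,knr,mgr] -> 13 lines: yyc rrc bxzxa knr mgr qvvhu men bfx joy ifg vepsb tsw tgxli
Hunk 4: at line 3 remove [knr,mgr,qvvhu] add [rexf,isbyt] -> 12 lines: yyc rrc bxzxa rexf isbyt men bfx joy ifg vepsb tsw tgxli
Hunk 5: at line 3 remove [rexf,isbyt] add [imo,vclx,qgyz] -> 13 lines: yyc rrc bxzxa imo vclx qgyz men bfx joy ifg vepsb tsw tgxli
Final line count: 13

Answer: 13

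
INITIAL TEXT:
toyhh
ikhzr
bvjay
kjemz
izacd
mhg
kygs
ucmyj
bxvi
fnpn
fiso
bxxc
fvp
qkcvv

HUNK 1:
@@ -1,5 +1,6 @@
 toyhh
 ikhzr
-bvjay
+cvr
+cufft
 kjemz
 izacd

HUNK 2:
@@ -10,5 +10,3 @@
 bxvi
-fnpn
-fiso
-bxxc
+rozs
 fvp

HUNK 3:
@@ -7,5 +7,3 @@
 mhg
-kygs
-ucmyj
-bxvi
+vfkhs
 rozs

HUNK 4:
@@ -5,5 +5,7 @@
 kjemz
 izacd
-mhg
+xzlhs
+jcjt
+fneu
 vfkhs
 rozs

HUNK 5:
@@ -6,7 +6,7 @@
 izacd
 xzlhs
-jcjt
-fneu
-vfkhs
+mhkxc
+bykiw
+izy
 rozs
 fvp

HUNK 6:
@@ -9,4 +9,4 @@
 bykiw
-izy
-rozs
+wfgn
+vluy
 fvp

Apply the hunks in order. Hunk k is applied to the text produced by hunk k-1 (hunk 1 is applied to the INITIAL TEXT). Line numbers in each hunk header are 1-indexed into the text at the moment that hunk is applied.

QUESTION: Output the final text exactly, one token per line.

Hunk 1: at line 1 remove [bvjay] add [cvr,cufft] -> 15 lines: toyhh ikhzr cvr cufft kjemz izacd mhg kygs ucmyj bxvi fnpn fiso bxxc fvp qkcvv
Hunk 2: at line 10 remove [fnpn,fiso,bxxc] add [rozs] -> 13 lines: toyhh ikhzr cvr cufft kjemz izacd mhg kygs ucmyj bxvi rozs fvp qkcvv
Hunk 3: at line 7 remove [kygs,ucmyj,bxvi] add [vfkhs] -> 11 lines: toyhh ikhzr cvr cufft kjemz izacd mhg vfkhs rozs fvp qkcvv
Hunk 4: at line 5 remove [mhg] add [xzlhs,jcjt,fneu] -> 13 lines: toyhh ikhzr cvr cufft kjemz izacd xzlhs jcjt fneu vfkhs rozs fvp qkcvv
Hunk 5: at line 6 remove [jcjt,fneu,vfkhs] add [mhkxc,bykiw,izy] -> 13 lines: toyhh ikhzr cvr cufft kjemz izacd xzlhs mhkxc bykiw izy rozs fvp qkcvv
Hunk 6: at line 9 remove [izy,rozs] add [wfgn,vluy] -> 13 lines: toyhh ikhzr cvr cufft kjemz izacd xzlhs mhkxc bykiw wfgn vluy fvp qkcvv

Answer: toyhh
ikhzr
cvr
cufft
kjemz
izacd
xzlhs
mhkxc
bykiw
wfgn
vluy
fvp
qkcvv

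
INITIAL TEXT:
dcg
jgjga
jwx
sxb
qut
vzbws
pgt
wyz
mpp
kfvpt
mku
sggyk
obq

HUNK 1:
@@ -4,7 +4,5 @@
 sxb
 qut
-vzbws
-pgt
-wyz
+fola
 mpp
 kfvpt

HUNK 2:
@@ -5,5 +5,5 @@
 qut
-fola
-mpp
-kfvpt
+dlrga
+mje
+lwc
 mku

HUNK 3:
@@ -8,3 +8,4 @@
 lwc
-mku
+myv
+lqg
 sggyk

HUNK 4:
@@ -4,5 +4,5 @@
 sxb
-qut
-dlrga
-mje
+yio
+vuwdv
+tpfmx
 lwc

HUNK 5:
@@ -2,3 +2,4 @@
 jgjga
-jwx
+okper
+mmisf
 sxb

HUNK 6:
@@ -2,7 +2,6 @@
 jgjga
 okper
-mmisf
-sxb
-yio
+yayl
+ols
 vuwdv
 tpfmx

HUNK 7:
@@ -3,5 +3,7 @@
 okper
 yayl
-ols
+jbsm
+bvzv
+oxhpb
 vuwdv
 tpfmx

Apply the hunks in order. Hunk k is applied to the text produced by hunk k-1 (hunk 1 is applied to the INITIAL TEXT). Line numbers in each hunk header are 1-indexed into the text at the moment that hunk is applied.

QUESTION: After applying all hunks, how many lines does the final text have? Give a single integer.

Hunk 1: at line 4 remove [vzbws,pgt,wyz] add [fola] -> 11 lines: dcg jgjga jwx sxb qut fola mpp kfvpt mku sggyk obq
Hunk 2: at line 5 remove [fola,mpp,kfvpt] add [dlrga,mje,lwc] -> 11 lines: dcg jgjga jwx sxb qut dlrga mje lwc mku sggyk obq
Hunk 3: at line 8 remove [mku] add [myv,lqg] -> 12 lines: dcg jgjga jwx sxb qut dlrga mje lwc myv lqg sggyk obq
Hunk 4: at line 4 remove [qut,dlrga,mje] add [yio,vuwdv,tpfmx] -> 12 lines: dcg jgjga jwx sxb yio vuwdv tpfmx lwc myv lqg sggyk obq
Hunk 5: at line 2 remove [jwx] add [okper,mmisf] -> 13 lines: dcg jgjga okper mmisf sxb yio vuwdv tpfmx lwc myv lqg sggyk obq
Hunk 6: at line 2 remove [mmisf,sxb,yio] add [yayl,ols] -> 12 lines: dcg jgjga okper yayl ols vuwdv tpfmx lwc myv lqg sggyk obq
Hunk 7: at line 3 remove [ols] add [jbsm,bvzv,oxhpb] -> 14 lines: dcg jgjga okper yayl jbsm bvzv oxhpb vuwdv tpfmx lwc myv lqg sggyk obq
Final line count: 14

Answer: 14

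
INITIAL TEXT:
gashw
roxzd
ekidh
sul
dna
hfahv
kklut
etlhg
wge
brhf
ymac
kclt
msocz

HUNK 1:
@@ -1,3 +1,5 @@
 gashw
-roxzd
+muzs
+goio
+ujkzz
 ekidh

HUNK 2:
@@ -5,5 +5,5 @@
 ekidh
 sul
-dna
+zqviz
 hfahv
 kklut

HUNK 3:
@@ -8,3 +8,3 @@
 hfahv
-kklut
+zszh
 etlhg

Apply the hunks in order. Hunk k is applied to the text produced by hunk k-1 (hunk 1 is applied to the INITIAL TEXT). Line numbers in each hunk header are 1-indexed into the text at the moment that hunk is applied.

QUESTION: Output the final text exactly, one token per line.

Answer: gashw
muzs
goio
ujkzz
ekidh
sul
zqviz
hfahv
zszh
etlhg
wge
brhf
ymac
kclt
msocz

Derivation:
Hunk 1: at line 1 remove [roxzd] add [muzs,goio,ujkzz] -> 15 lines: gashw muzs goio ujkzz ekidh sul dna hfahv kklut etlhg wge brhf ymac kclt msocz
Hunk 2: at line 5 remove [dna] add [zqviz] -> 15 lines: gashw muzs goio ujkzz ekidh sul zqviz hfahv kklut etlhg wge brhf ymac kclt msocz
Hunk 3: at line 8 remove [kklut] add [zszh] -> 15 lines: gashw muzs goio ujkzz ekidh sul zqviz hfahv zszh etlhg wge brhf ymac kclt msocz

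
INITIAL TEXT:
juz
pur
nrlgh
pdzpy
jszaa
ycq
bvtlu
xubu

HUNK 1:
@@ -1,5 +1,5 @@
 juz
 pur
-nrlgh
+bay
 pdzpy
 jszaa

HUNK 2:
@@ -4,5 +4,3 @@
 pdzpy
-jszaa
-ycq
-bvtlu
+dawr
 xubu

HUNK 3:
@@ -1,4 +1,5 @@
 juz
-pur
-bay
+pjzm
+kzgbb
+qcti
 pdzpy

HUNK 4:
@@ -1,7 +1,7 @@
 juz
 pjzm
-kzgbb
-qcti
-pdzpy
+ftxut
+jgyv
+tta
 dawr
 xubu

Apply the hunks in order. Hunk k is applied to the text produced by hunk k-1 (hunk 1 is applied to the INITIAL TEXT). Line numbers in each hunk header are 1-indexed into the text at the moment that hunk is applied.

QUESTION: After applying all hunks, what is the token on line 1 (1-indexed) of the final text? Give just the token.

Hunk 1: at line 1 remove [nrlgh] add [bay] -> 8 lines: juz pur bay pdzpy jszaa ycq bvtlu xubu
Hunk 2: at line 4 remove [jszaa,ycq,bvtlu] add [dawr] -> 6 lines: juz pur bay pdzpy dawr xubu
Hunk 3: at line 1 remove [pur,bay] add [pjzm,kzgbb,qcti] -> 7 lines: juz pjzm kzgbb qcti pdzpy dawr xubu
Hunk 4: at line 1 remove [kzgbb,qcti,pdzpy] add [ftxut,jgyv,tta] -> 7 lines: juz pjzm ftxut jgyv tta dawr xubu
Final line 1: juz

Answer: juz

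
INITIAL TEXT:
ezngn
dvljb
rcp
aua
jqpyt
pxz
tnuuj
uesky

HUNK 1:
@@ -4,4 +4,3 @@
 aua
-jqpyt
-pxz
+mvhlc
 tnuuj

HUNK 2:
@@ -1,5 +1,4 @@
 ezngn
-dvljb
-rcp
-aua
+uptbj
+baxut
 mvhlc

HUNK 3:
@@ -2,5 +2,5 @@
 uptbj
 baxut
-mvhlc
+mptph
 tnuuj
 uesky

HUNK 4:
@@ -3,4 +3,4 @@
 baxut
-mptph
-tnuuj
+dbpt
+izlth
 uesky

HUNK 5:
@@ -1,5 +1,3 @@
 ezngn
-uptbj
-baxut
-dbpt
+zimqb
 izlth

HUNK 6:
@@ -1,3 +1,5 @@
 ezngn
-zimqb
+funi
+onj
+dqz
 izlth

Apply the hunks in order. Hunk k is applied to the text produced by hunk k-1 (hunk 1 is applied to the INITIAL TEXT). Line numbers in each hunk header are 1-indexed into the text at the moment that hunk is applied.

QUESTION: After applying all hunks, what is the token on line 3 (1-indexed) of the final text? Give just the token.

Answer: onj

Derivation:
Hunk 1: at line 4 remove [jqpyt,pxz] add [mvhlc] -> 7 lines: ezngn dvljb rcp aua mvhlc tnuuj uesky
Hunk 2: at line 1 remove [dvljb,rcp,aua] add [uptbj,baxut] -> 6 lines: ezngn uptbj baxut mvhlc tnuuj uesky
Hunk 3: at line 2 remove [mvhlc] add [mptph] -> 6 lines: ezngn uptbj baxut mptph tnuuj uesky
Hunk 4: at line 3 remove [mptph,tnuuj] add [dbpt,izlth] -> 6 lines: ezngn uptbj baxut dbpt izlth uesky
Hunk 5: at line 1 remove [uptbj,baxut,dbpt] add [zimqb] -> 4 lines: ezngn zimqb izlth uesky
Hunk 6: at line 1 remove [zimqb] add [funi,onj,dqz] -> 6 lines: ezngn funi onj dqz izlth uesky
Final line 3: onj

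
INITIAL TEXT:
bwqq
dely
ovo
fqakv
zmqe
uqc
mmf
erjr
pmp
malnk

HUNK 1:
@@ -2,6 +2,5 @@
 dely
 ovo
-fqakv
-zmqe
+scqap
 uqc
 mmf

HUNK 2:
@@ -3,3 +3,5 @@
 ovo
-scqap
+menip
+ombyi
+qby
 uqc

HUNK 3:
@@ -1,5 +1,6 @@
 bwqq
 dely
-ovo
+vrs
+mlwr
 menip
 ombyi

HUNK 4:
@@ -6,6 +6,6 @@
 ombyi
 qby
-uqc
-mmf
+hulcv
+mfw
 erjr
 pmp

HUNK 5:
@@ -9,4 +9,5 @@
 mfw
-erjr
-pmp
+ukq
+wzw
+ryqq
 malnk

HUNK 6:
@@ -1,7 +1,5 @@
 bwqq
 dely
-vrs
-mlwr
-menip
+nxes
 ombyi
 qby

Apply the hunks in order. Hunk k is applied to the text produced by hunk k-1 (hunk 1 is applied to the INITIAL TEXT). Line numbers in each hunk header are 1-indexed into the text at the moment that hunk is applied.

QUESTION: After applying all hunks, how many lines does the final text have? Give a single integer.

Hunk 1: at line 2 remove [fqakv,zmqe] add [scqap] -> 9 lines: bwqq dely ovo scqap uqc mmf erjr pmp malnk
Hunk 2: at line 3 remove [scqap] add [menip,ombyi,qby] -> 11 lines: bwqq dely ovo menip ombyi qby uqc mmf erjr pmp malnk
Hunk 3: at line 1 remove [ovo] add [vrs,mlwr] -> 12 lines: bwqq dely vrs mlwr menip ombyi qby uqc mmf erjr pmp malnk
Hunk 4: at line 6 remove [uqc,mmf] add [hulcv,mfw] -> 12 lines: bwqq dely vrs mlwr menip ombyi qby hulcv mfw erjr pmp malnk
Hunk 5: at line 9 remove [erjr,pmp] add [ukq,wzw,ryqq] -> 13 lines: bwqq dely vrs mlwr menip ombyi qby hulcv mfw ukq wzw ryqq malnk
Hunk 6: at line 1 remove [vrs,mlwr,menip] add [nxes] -> 11 lines: bwqq dely nxes ombyi qby hulcv mfw ukq wzw ryqq malnk
Final line count: 11

Answer: 11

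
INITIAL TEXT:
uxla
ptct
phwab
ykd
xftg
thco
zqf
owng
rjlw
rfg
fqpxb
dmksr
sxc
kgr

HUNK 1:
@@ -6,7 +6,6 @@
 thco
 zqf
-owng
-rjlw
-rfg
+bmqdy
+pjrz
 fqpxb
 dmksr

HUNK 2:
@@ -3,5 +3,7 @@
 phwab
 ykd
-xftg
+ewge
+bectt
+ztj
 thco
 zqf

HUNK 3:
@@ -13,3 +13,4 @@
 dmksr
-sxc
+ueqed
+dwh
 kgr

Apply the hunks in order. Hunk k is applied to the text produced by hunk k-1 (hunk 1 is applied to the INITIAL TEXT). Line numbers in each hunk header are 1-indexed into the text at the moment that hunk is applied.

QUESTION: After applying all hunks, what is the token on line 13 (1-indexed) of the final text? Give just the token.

Answer: dmksr

Derivation:
Hunk 1: at line 6 remove [owng,rjlw,rfg] add [bmqdy,pjrz] -> 13 lines: uxla ptct phwab ykd xftg thco zqf bmqdy pjrz fqpxb dmksr sxc kgr
Hunk 2: at line 3 remove [xftg] add [ewge,bectt,ztj] -> 15 lines: uxla ptct phwab ykd ewge bectt ztj thco zqf bmqdy pjrz fqpxb dmksr sxc kgr
Hunk 3: at line 13 remove [sxc] add [ueqed,dwh] -> 16 lines: uxla ptct phwab ykd ewge bectt ztj thco zqf bmqdy pjrz fqpxb dmksr ueqed dwh kgr
Final line 13: dmksr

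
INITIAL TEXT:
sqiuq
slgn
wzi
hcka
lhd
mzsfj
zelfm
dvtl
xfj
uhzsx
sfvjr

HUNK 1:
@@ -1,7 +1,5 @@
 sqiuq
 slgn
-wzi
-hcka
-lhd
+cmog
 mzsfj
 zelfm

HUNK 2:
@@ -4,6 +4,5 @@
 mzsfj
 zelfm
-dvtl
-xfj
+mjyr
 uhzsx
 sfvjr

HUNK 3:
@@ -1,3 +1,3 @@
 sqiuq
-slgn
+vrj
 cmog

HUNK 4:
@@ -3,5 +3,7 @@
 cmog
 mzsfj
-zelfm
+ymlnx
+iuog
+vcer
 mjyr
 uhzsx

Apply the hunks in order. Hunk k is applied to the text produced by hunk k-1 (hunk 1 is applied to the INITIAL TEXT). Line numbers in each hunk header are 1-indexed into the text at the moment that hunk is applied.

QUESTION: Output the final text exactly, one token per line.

Hunk 1: at line 1 remove [wzi,hcka,lhd] add [cmog] -> 9 lines: sqiuq slgn cmog mzsfj zelfm dvtl xfj uhzsx sfvjr
Hunk 2: at line 4 remove [dvtl,xfj] add [mjyr] -> 8 lines: sqiuq slgn cmog mzsfj zelfm mjyr uhzsx sfvjr
Hunk 3: at line 1 remove [slgn] add [vrj] -> 8 lines: sqiuq vrj cmog mzsfj zelfm mjyr uhzsx sfvjr
Hunk 4: at line 3 remove [zelfm] add [ymlnx,iuog,vcer] -> 10 lines: sqiuq vrj cmog mzsfj ymlnx iuog vcer mjyr uhzsx sfvjr

Answer: sqiuq
vrj
cmog
mzsfj
ymlnx
iuog
vcer
mjyr
uhzsx
sfvjr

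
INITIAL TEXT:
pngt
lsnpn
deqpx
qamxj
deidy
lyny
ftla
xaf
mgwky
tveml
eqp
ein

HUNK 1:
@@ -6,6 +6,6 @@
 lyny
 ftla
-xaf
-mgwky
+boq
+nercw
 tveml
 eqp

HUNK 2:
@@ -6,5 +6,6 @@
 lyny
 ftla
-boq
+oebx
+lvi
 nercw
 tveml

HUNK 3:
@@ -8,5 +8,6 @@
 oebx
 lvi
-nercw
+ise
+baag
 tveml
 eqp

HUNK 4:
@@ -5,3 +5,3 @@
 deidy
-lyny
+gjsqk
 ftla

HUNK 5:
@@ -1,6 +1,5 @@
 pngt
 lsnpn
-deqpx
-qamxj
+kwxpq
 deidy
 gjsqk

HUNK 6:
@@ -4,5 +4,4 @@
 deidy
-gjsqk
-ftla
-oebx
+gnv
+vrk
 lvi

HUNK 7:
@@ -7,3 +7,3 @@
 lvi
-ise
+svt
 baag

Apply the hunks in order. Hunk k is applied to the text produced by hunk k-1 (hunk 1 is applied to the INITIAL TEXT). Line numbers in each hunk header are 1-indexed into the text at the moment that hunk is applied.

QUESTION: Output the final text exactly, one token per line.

Hunk 1: at line 6 remove [xaf,mgwky] add [boq,nercw] -> 12 lines: pngt lsnpn deqpx qamxj deidy lyny ftla boq nercw tveml eqp ein
Hunk 2: at line 6 remove [boq] add [oebx,lvi] -> 13 lines: pngt lsnpn deqpx qamxj deidy lyny ftla oebx lvi nercw tveml eqp ein
Hunk 3: at line 8 remove [nercw] add [ise,baag] -> 14 lines: pngt lsnpn deqpx qamxj deidy lyny ftla oebx lvi ise baag tveml eqp ein
Hunk 4: at line 5 remove [lyny] add [gjsqk] -> 14 lines: pngt lsnpn deqpx qamxj deidy gjsqk ftla oebx lvi ise baag tveml eqp ein
Hunk 5: at line 1 remove [deqpx,qamxj] add [kwxpq] -> 13 lines: pngt lsnpn kwxpq deidy gjsqk ftla oebx lvi ise baag tveml eqp ein
Hunk 6: at line 4 remove [gjsqk,ftla,oebx] add [gnv,vrk] -> 12 lines: pngt lsnpn kwxpq deidy gnv vrk lvi ise baag tveml eqp ein
Hunk 7: at line 7 remove [ise] add [svt] -> 12 lines: pngt lsnpn kwxpq deidy gnv vrk lvi svt baag tveml eqp ein

Answer: pngt
lsnpn
kwxpq
deidy
gnv
vrk
lvi
svt
baag
tveml
eqp
ein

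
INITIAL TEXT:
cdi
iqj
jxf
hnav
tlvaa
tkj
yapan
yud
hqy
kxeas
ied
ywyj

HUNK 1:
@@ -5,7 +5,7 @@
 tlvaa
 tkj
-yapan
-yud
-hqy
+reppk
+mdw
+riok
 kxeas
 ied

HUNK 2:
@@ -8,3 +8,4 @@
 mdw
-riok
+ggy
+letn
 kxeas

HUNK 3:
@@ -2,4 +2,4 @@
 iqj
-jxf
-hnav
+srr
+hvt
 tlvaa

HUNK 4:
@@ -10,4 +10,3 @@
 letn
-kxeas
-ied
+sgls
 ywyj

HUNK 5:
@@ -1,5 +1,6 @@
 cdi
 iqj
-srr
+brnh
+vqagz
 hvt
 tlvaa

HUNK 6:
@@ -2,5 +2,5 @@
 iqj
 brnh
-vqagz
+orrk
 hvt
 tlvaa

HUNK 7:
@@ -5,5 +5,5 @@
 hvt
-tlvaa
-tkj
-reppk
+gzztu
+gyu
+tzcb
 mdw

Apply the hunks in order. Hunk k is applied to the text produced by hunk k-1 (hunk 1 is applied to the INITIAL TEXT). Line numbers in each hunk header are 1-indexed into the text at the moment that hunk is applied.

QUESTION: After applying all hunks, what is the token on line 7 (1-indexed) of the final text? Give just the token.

Hunk 1: at line 5 remove [yapan,yud,hqy] add [reppk,mdw,riok] -> 12 lines: cdi iqj jxf hnav tlvaa tkj reppk mdw riok kxeas ied ywyj
Hunk 2: at line 8 remove [riok] add [ggy,letn] -> 13 lines: cdi iqj jxf hnav tlvaa tkj reppk mdw ggy letn kxeas ied ywyj
Hunk 3: at line 2 remove [jxf,hnav] add [srr,hvt] -> 13 lines: cdi iqj srr hvt tlvaa tkj reppk mdw ggy letn kxeas ied ywyj
Hunk 4: at line 10 remove [kxeas,ied] add [sgls] -> 12 lines: cdi iqj srr hvt tlvaa tkj reppk mdw ggy letn sgls ywyj
Hunk 5: at line 1 remove [srr] add [brnh,vqagz] -> 13 lines: cdi iqj brnh vqagz hvt tlvaa tkj reppk mdw ggy letn sgls ywyj
Hunk 6: at line 2 remove [vqagz] add [orrk] -> 13 lines: cdi iqj brnh orrk hvt tlvaa tkj reppk mdw ggy letn sgls ywyj
Hunk 7: at line 5 remove [tlvaa,tkj,reppk] add [gzztu,gyu,tzcb] -> 13 lines: cdi iqj brnh orrk hvt gzztu gyu tzcb mdw ggy letn sgls ywyj
Final line 7: gyu

Answer: gyu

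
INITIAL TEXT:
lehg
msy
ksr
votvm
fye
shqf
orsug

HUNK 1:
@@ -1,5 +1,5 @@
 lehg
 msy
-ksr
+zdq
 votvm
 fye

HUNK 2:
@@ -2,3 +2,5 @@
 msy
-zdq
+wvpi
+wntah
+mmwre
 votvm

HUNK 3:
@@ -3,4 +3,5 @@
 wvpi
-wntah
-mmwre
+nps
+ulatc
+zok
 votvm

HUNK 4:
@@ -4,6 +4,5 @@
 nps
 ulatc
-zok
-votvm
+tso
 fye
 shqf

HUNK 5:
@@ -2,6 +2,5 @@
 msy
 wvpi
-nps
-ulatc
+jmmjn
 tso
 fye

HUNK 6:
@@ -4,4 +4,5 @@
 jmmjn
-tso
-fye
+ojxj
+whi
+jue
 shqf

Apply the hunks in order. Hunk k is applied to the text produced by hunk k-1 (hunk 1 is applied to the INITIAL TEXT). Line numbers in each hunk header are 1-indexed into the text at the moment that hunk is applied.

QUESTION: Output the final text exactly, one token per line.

Answer: lehg
msy
wvpi
jmmjn
ojxj
whi
jue
shqf
orsug

Derivation:
Hunk 1: at line 1 remove [ksr] add [zdq] -> 7 lines: lehg msy zdq votvm fye shqf orsug
Hunk 2: at line 2 remove [zdq] add [wvpi,wntah,mmwre] -> 9 lines: lehg msy wvpi wntah mmwre votvm fye shqf orsug
Hunk 3: at line 3 remove [wntah,mmwre] add [nps,ulatc,zok] -> 10 lines: lehg msy wvpi nps ulatc zok votvm fye shqf orsug
Hunk 4: at line 4 remove [zok,votvm] add [tso] -> 9 lines: lehg msy wvpi nps ulatc tso fye shqf orsug
Hunk 5: at line 2 remove [nps,ulatc] add [jmmjn] -> 8 lines: lehg msy wvpi jmmjn tso fye shqf orsug
Hunk 6: at line 4 remove [tso,fye] add [ojxj,whi,jue] -> 9 lines: lehg msy wvpi jmmjn ojxj whi jue shqf orsug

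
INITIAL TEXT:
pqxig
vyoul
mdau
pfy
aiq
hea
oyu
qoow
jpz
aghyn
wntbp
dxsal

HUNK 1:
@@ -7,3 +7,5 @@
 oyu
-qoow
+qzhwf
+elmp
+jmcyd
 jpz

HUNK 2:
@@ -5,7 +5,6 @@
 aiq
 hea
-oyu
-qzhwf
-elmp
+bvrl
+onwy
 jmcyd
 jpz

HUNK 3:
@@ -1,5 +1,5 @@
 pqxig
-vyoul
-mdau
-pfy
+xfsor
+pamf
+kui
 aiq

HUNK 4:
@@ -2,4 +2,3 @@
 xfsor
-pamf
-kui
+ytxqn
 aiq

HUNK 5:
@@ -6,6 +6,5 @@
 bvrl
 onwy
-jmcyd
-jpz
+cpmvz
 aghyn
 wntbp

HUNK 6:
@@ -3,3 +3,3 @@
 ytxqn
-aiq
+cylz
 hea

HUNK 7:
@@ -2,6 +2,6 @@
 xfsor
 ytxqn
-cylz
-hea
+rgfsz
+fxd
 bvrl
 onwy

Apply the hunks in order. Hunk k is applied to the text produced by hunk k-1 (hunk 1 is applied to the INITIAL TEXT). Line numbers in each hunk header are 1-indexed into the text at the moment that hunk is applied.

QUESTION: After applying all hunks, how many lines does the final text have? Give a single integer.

Answer: 11

Derivation:
Hunk 1: at line 7 remove [qoow] add [qzhwf,elmp,jmcyd] -> 14 lines: pqxig vyoul mdau pfy aiq hea oyu qzhwf elmp jmcyd jpz aghyn wntbp dxsal
Hunk 2: at line 5 remove [oyu,qzhwf,elmp] add [bvrl,onwy] -> 13 lines: pqxig vyoul mdau pfy aiq hea bvrl onwy jmcyd jpz aghyn wntbp dxsal
Hunk 3: at line 1 remove [vyoul,mdau,pfy] add [xfsor,pamf,kui] -> 13 lines: pqxig xfsor pamf kui aiq hea bvrl onwy jmcyd jpz aghyn wntbp dxsal
Hunk 4: at line 2 remove [pamf,kui] add [ytxqn] -> 12 lines: pqxig xfsor ytxqn aiq hea bvrl onwy jmcyd jpz aghyn wntbp dxsal
Hunk 5: at line 6 remove [jmcyd,jpz] add [cpmvz] -> 11 lines: pqxig xfsor ytxqn aiq hea bvrl onwy cpmvz aghyn wntbp dxsal
Hunk 6: at line 3 remove [aiq] add [cylz] -> 11 lines: pqxig xfsor ytxqn cylz hea bvrl onwy cpmvz aghyn wntbp dxsal
Hunk 7: at line 2 remove [cylz,hea] add [rgfsz,fxd] -> 11 lines: pqxig xfsor ytxqn rgfsz fxd bvrl onwy cpmvz aghyn wntbp dxsal
Final line count: 11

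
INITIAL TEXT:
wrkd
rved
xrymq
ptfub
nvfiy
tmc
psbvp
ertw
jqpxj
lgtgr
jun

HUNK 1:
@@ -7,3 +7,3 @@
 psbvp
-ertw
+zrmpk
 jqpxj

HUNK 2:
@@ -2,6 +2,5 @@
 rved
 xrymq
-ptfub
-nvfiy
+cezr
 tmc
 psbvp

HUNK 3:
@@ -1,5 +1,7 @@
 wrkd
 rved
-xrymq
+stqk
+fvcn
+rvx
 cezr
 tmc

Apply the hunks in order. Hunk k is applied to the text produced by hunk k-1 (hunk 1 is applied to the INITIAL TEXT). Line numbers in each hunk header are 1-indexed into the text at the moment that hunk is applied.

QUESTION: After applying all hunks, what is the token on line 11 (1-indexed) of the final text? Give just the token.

Answer: lgtgr

Derivation:
Hunk 1: at line 7 remove [ertw] add [zrmpk] -> 11 lines: wrkd rved xrymq ptfub nvfiy tmc psbvp zrmpk jqpxj lgtgr jun
Hunk 2: at line 2 remove [ptfub,nvfiy] add [cezr] -> 10 lines: wrkd rved xrymq cezr tmc psbvp zrmpk jqpxj lgtgr jun
Hunk 3: at line 1 remove [xrymq] add [stqk,fvcn,rvx] -> 12 lines: wrkd rved stqk fvcn rvx cezr tmc psbvp zrmpk jqpxj lgtgr jun
Final line 11: lgtgr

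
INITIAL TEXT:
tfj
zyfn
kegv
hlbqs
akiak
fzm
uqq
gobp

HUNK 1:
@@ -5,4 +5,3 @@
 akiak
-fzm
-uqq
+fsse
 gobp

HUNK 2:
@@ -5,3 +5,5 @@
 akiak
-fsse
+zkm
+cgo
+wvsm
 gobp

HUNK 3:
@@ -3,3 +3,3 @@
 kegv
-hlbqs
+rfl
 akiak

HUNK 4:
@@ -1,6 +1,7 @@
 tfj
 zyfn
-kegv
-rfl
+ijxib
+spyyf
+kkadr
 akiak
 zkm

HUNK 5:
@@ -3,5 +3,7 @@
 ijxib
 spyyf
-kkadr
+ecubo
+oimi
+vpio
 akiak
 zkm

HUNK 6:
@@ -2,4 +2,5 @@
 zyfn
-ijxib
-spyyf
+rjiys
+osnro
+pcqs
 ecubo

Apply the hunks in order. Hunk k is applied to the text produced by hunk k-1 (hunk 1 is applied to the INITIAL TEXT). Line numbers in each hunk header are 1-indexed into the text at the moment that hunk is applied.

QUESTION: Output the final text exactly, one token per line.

Answer: tfj
zyfn
rjiys
osnro
pcqs
ecubo
oimi
vpio
akiak
zkm
cgo
wvsm
gobp

Derivation:
Hunk 1: at line 5 remove [fzm,uqq] add [fsse] -> 7 lines: tfj zyfn kegv hlbqs akiak fsse gobp
Hunk 2: at line 5 remove [fsse] add [zkm,cgo,wvsm] -> 9 lines: tfj zyfn kegv hlbqs akiak zkm cgo wvsm gobp
Hunk 3: at line 3 remove [hlbqs] add [rfl] -> 9 lines: tfj zyfn kegv rfl akiak zkm cgo wvsm gobp
Hunk 4: at line 1 remove [kegv,rfl] add [ijxib,spyyf,kkadr] -> 10 lines: tfj zyfn ijxib spyyf kkadr akiak zkm cgo wvsm gobp
Hunk 5: at line 3 remove [kkadr] add [ecubo,oimi,vpio] -> 12 lines: tfj zyfn ijxib spyyf ecubo oimi vpio akiak zkm cgo wvsm gobp
Hunk 6: at line 2 remove [ijxib,spyyf] add [rjiys,osnro,pcqs] -> 13 lines: tfj zyfn rjiys osnro pcqs ecubo oimi vpio akiak zkm cgo wvsm gobp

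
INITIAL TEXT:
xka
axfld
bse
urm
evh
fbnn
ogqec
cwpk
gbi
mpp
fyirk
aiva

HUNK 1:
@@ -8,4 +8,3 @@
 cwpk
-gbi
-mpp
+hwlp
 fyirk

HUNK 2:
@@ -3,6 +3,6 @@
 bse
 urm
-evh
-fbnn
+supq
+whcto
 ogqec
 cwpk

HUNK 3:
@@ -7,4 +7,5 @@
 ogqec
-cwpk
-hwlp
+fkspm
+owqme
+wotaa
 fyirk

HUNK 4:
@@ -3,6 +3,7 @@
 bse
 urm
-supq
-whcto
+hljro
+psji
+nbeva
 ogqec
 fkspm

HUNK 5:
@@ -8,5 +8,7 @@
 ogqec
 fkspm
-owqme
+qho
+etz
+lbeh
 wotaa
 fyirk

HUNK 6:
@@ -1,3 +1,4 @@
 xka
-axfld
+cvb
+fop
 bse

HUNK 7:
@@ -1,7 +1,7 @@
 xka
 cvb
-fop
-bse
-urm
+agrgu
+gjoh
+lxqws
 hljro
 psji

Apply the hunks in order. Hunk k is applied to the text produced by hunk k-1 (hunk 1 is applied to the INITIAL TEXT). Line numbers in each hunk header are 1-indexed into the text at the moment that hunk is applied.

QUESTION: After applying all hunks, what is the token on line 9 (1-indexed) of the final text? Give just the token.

Answer: ogqec

Derivation:
Hunk 1: at line 8 remove [gbi,mpp] add [hwlp] -> 11 lines: xka axfld bse urm evh fbnn ogqec cwpk hwlp fyirk aiva
Hunk 2: at line 3 remove [evh,fbnn] add [supq,whcto] -> 11 lines: xka axfld bse urm supq whcto ogqec cwpk hwlp fyirk aiva
Hunk 3: at line 7 remove [cwpk,hwlp] add [fkspm,owqme,wotaa] -> 12 lines: xka axfld bse urm supq whcto ogqec fkspm owqme wotaa fyirk aiva
Hunk 4: at line 3 remove [supq,whcto] add [hljro,psji,nbeva] -> 13 lines: xka axfld bse urm hljro psji nbeva ogqec fkspm owqme wotaa fyirk aiva
Hunk 5: at line 8 remove [owqme] add [qho,etz,lbeh] -> 15 lines: xka axfld bse urm hljro psji nbeva ogqec fkspm qho etz lbeh wotaa fyirk aiva
Hunk 6: at line 1 remove [axfld] add [cvb,fop] -> 16 lines: xka cvb fop bse urm hljro psji nbeva ogqec fkspm qho etz lbeh wotaa fyirk aiva
Hunk 7: at line 1 remove [fop,bse,urm] add [agrgu,gjoh,lxqws] -> 16 lines: xka cvb agrgu gjoh lxqws hljro psji nbeva ogqec fkspm qho etz lbeh wotaa fyirk aiva
Final line 9: ogqec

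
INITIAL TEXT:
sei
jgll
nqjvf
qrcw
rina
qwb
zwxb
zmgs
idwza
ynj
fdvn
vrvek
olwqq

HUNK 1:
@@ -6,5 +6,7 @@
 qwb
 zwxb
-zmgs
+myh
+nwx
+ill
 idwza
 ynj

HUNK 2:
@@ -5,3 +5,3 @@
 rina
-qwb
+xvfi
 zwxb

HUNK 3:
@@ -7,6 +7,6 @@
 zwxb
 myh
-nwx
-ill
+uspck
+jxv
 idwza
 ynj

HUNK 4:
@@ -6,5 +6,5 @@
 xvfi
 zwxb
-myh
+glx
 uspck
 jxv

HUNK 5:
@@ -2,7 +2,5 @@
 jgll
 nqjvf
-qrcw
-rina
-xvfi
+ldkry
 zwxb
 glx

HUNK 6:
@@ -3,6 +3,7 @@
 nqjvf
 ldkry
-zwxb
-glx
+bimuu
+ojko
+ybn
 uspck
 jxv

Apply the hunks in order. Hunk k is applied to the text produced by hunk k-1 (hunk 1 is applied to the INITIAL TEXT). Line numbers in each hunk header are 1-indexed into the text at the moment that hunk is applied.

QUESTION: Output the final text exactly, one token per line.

Hunk 1: at line 6 remove [zmgs] add [myh,nwx,ill] -> 15 lines: sei jgll nqjvf qrcw rina qwb zwxb myh nwx ill idwza ynj fdvn vrvek olwqq
Hunk 2: at line 5 remove [qwb] add [xvfi] -> 15 lines: sei jgll nqjvf qrcw rina xvfi zwxb myh nwx ill idwza ynj fdvn vrvek olwqq
Hunk 3: at line 7 remove [nwx,ill] add [uspck,jxv] -> 15 lines: sei jgll nqjvf qrcw rina xvfi zwxb myh uspck jxv idwza ynj fdvn vrvek olwqq
Hunk 4: at line 6 remove [myh] add [glx] -> 15 lines: sei jgll nqjvf qrcw rina xvfi zwxb glx uspck jxv idwza ynj fdvn vrvek olwqq
Hunk 5: at line 2 remove [qrcw,rina,xvfi] add [ldkry] -> 13 lines: sei jgll nqjvf ldkry zwxb glx uspck jxv idwza ynj fdvn vrvek olwqq
Hunk 6: at line 3 remove [zwxb,glx] add [bimuu,ojko,ybn] -> 14 lines: sei jgll nqjvf ldkry bimuu ojko ybn uspck jxv idwza ynj fdvn vrvek olwqq

Answer: sei
jgll
nqjvf
ldkry
bimuu
ojko
ybn
uspck
jxv
idwza
ynj
fdvn
vrvek
olwqq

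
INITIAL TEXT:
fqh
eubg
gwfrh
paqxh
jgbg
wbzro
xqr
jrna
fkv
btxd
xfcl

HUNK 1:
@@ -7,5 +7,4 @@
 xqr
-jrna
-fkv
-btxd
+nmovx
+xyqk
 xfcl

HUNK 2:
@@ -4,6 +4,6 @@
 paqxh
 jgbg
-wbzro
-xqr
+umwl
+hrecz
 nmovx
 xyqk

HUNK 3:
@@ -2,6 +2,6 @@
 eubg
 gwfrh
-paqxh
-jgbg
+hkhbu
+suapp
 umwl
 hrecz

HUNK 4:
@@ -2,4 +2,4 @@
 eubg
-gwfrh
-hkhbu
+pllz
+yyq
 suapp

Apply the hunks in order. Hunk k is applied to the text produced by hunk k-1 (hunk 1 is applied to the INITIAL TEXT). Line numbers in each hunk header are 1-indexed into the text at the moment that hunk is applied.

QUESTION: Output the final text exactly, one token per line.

Answer: fqh
eubg
pllz
yyq
suapp
umwl
hrecz
nmovx
xyqk
xfcl

Derivation:
Hunk 1: at line 7 remove [jrna,fkv,btxd] add [nmovx,xyqk] -> 10 lines: fqh eubg gwfrh paqxh jgbg wbzro xqr nmovx xyqk xfcl
Hunk 2: at line 4 remove [wbzro,xqr] add [umwl,hrecz] -> 10 lines: fqh eubg gwfrh paqxh jgbg umwl hrecz nmovx xyqk xfcl
Hunk 3: at line 2 remove [paqxh,jgbg] add [hkhbu,suapp] -> 10 lines: fqh eubg gwfrh hkhbu suapp umwl hrecz nmovx xyqk xfcl
Hunk 4: at line 2 remove [gwfrh,hkhbu] add [pllz,yyq] -> 10 lines: fqh eubg pllz yyq suapp umwl hrecz nmovx xyqk xfcl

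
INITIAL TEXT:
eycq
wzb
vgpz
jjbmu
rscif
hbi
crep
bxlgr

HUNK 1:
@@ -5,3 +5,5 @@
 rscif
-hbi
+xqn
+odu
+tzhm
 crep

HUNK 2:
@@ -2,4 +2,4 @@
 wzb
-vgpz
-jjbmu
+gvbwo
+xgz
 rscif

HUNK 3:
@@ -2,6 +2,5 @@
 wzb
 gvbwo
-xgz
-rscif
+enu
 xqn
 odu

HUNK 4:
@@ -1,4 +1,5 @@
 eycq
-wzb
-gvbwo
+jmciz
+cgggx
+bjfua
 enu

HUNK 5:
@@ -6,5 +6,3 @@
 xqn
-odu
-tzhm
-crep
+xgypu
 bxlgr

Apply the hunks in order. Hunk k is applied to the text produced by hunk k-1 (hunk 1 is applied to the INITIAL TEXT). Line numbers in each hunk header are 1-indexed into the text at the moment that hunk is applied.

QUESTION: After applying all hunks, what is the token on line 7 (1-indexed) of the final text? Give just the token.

Hunk 1: at line 5 remove [hbi] add [xqn,odu,tzhm] -> 10 lines: eycq wzb vgpz jjbmu rscif xqn odu tzhm crep bxlgr
Hunk 2: at line 2 remove [vgpz,jjbmu] add [gvbwo,xgz] -> 10 lines: eycq wzb gvbwo xgz rscif xqn odu tzhm crep bxlgr
Hunk 3: at line 2 remove [xgz,rscif] add [enu] -> 9 lines: eycq wzb gvbwo enu xqn odu tzhm crep bxlgr
Hunk 4: at line 1 remove [wzb,gvbwo] add [jmciz,cgggx,bjfua] -> 10 lines: eycq jmciz cgggx bjfua enu xqn odu tzhm crep bxlgr
Hunk 5: at line 6 remove [odu,tzhm,crep] add [xgypu] -> 8 lines: eycq jmciz cgggx bjfua enu xqn xgypu bxlgr
Final line 7: xgypu

Answer: xgypu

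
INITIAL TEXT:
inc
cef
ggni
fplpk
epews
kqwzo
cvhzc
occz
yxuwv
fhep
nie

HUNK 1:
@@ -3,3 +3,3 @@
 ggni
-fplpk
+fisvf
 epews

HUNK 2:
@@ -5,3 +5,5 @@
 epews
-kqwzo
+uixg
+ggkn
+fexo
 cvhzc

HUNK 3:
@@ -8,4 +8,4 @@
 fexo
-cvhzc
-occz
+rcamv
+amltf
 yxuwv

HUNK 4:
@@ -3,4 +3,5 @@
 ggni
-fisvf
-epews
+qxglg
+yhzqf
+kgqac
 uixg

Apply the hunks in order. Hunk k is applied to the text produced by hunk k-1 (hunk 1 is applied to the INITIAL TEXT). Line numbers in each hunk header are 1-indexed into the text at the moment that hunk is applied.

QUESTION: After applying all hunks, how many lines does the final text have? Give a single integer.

Hunk 1: at line 3 remove [fplpk] add [fisvf] -> 11 lines: inc cef ggni fisvf epews kqwzo cvhzc occz yxuwv fhep nie
Hunk 2: at line 5 remove [kqwzo] add [uixg,ggkn,fexo] -> 13 lines: inc cef ggni fisvf epews uixg ggkn fexo cvhzc occz yxuwv fhep nie
Hunk 3: at line 8 remove [cvhzc,occz] add [rcamv,amltf] -> 13 lines: inc cef ggni fisvf epews uixg ggkn fexo rcamv amltf yxuwv fhep nie
Hunk 4: at line 3 remove [fisvf,epews] add [qxglg,yhzqf,kgqac] -> 14 lines: inc cef ggni qxglg yhzqf kgqac uixg ggkn fexo rcamv amltf yxuwv fhep nie
Final line count: 14

Answer: 14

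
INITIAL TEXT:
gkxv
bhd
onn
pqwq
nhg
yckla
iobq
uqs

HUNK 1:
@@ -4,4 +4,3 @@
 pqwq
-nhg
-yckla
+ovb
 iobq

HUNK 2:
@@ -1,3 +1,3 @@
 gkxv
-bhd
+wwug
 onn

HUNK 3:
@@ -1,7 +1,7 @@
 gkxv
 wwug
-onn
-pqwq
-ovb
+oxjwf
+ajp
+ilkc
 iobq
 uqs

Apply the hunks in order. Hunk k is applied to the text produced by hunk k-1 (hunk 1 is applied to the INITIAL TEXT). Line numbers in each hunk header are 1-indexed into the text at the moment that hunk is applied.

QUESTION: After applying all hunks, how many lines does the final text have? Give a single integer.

Answer: 7

Derivation:
Hunk 1: at line 4 remove [nhg,yckla] add [ovb] -> 7 lines: gkxv bhd onn pqwq ovb iobq uqs
Hunk 2: at line 1 remove [bhd] add [wwug] -> 7 lines: gkxv wwug onn pqwq ovb iobq uqs
Hunk 3: at line 1 remove [onn,pqwq,ovb] add [oxjwf,ajp,ilkc] -> 7 lines: gkxv wwug oxjwf ajp ilkc iobq uqs
Final line count: 7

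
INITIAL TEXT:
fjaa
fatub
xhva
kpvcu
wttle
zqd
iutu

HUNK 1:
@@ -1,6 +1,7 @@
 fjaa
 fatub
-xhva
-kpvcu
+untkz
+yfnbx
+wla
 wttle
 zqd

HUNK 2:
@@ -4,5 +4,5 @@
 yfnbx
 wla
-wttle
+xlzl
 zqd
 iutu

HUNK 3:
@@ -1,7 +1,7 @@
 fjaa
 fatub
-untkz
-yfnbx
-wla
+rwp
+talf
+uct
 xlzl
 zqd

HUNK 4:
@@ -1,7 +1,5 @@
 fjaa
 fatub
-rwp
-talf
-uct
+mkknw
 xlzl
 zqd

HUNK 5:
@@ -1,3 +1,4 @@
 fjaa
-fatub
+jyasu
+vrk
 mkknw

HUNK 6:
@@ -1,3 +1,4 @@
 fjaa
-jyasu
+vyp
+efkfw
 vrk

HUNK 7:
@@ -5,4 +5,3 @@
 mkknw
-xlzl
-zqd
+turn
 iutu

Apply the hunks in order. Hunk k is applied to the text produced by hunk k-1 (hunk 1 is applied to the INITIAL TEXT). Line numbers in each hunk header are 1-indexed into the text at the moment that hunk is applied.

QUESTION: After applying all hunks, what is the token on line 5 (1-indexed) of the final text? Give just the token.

Answer: mkknw

Derivation:
Hunk 1: at line 1 remove [xhva,kpvcu] add [untkz,yfnbx,wla] -> 8 lines: fjaa fatub untkz yfnbx wla wttle zqd iutu
Hunk 2: at line 4 remove [wttle] add [xlzl] -> 8 lines: fjaa fatub untkz yfnbx wla xlzl zqd iutu
Hunk 3: at line 1 remove [untkz,yfnbx,wla] add [rwp,talf,uct] -> 8 lines: fjaa fatub rwp talf uct xlzl zqd iutu
Hunk 4: at line 1 remove [rwp,talf,uct] add [mkknw] -> 6 lines: fjaa fatub mkknw xlzl zqd iutu
Hunk 5: at line 1 remove [fatub] add [jyasu,vrk] -> 7 lines: fjaa jyasu vrk mkknw xlzl zqd iutu
Hunk 6: at line 1 remove [jyasu] add [vyp,efkfw] -> 8 lines: fjaa vyp efkfw vrk mkknw xlzl zqd iutu
Hunk 7: at line 5 remove [xlzl,zqd] add [turn] -> 7 lines: fjaa vyp efkfw vrk mkknw turn iutu
Final line 5: mkknw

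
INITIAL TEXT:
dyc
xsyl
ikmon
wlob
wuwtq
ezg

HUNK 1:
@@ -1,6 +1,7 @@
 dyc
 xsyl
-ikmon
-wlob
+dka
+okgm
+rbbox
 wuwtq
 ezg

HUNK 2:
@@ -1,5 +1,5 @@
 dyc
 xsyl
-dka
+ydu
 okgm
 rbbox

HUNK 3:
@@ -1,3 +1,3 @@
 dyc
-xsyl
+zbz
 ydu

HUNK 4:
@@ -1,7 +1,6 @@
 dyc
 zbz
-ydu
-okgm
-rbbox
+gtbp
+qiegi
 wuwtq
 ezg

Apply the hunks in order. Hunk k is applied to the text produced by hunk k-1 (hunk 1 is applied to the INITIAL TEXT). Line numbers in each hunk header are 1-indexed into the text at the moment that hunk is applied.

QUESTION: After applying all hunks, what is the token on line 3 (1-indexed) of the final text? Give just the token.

Answer: gtbp

Derivation:
Hunk 1: at line 1 remove [ikmon,wlob] add [dka,okgm,rbbox] -> 7 lines: dyc xsyl dka okgm rbbox wuwtq ezg
Hunk 2: at line 1 remove [dka] add [ydu] -> 7 lines: dyc xsyl ydu okgm rbbox wuwtq ezg
Hunk 3: at line 1 remove [xsyl] add [zbz] -> 7 lines: dyc zbz ydu okgm rbbox wuwtq ezg
Hunk 4: at line 1 remove [ydu,okgm,rbbox] add [gtbp,qiegi] -> 6 lines: dyc zbz gtbp qiegi wuwtq ezg
Final line 3: gtbp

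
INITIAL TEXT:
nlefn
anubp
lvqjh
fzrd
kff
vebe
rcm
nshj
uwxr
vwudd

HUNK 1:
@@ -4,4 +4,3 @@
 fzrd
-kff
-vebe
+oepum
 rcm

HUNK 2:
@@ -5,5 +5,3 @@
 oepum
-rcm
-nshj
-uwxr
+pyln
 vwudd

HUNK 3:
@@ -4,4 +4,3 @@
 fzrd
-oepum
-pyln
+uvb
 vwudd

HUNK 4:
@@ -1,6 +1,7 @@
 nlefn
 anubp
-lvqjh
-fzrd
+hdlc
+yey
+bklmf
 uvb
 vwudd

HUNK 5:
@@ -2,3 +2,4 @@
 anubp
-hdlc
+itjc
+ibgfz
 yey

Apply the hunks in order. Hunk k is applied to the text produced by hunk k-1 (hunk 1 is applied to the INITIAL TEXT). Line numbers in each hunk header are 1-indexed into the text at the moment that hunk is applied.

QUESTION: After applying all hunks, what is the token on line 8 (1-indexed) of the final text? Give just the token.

Answer: vwudd

Derivation:
Hunk 1: at line 4 remove [kff,vebe] add [oepum] -> 9 lines: nlefn anubp lvqjh fzrd oepum rcm nshj uwxr vwudd
Hunk 2: at line 5 remove [rcm,nshj,uwxr] add [pyln] -> 7 lines: nlefn anubp lvqjh fzrd oepum pyln vwudd
Hunk 3: at line 4 remove [oepum,pyln] add [uvb] -> 6 lines: nlefn anubp lvqjh fzrd uvb vwudd
Hunk 4: at line 1 remove [lvqjh,fzrd] add [hdlc,yey,bklmf] -> 7 lines: nlefn anubp hdlc yey bklmf uvb vwudd
Hunk 5: at line 2 remove [hdlc] add [itjc,ibgfz] -> 8 lines: nlefn anubp itjc ibgfz yey bklmf uvb vwudd
Final line 8: vwudd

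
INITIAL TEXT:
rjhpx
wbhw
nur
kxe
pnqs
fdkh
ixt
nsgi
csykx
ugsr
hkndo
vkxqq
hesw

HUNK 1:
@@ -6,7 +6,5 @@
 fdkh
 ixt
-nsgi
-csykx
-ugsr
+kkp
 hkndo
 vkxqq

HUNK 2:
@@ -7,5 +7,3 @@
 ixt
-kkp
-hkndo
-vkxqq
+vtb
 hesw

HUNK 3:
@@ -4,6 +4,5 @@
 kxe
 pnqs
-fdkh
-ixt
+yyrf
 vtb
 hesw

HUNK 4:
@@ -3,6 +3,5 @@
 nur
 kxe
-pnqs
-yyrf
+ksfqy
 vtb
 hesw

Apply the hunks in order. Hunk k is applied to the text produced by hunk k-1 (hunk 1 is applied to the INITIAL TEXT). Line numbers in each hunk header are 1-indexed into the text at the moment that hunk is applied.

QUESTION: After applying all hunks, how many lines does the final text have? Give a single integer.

Answer: 7

Derivation:
Hunk 1: at line 6 remove [nsgi,csykx,ugsr] add [kkp] -> 11 lines: rjhpx wbhw nur kxe pnqs fdkh ixt kkp hkndo vkxqq hesw
Hunk 2: at line 7 remove [kkp,hkndo,vkxqq] add [vtb] -> 9 lines: rjhpx wbhw nur kxe pnqs fdkh ixt vtb hesw
Hunk 3: at line 4 remove [fdkh,ixt] add [yyrf] -> 8 lines: rjhpx wbhw nur kxe pnqs yyrf vtb hesw
Hunk 4: at line 3 remove [pnqs,yyrf] add [ksfqy] -> 7 lines: rjhpx wbhw nur kxe ksfqy vtb hesw
Final line count: 7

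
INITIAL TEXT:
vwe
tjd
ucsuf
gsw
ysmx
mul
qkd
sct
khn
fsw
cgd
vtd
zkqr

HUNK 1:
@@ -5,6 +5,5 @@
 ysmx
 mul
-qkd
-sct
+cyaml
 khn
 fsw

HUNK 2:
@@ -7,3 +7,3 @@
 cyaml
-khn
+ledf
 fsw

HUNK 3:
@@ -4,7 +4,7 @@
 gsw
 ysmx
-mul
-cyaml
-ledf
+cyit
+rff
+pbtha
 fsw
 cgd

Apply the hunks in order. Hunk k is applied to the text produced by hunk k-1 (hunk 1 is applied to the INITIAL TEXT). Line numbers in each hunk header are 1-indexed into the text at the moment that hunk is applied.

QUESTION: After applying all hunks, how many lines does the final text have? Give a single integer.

Answer: 12

Derivation:
Hunk 1: at line 5 remove [qkd,sct] add [cyaml] -> 12 lines: vwe tjd ucsuf gsw ysmx mul cyaml khn fsw cgd vtd zkqr
Hunk 2: at line 7 remove [khn] add [ledf] -> 12 lines: vwe tjd ucsuf gsw ysmx mul cyaml ledf fsw cgd vtd zkqr
Hunk 3: at line 4 remove [mul,cyaml,ledf] add [cyit,rff,pbtha] -> 12 lines: vwe tjd ucsuf gsw ysmx cyit rff pbtha fsw cgd vtd zkqr
Final line count: 12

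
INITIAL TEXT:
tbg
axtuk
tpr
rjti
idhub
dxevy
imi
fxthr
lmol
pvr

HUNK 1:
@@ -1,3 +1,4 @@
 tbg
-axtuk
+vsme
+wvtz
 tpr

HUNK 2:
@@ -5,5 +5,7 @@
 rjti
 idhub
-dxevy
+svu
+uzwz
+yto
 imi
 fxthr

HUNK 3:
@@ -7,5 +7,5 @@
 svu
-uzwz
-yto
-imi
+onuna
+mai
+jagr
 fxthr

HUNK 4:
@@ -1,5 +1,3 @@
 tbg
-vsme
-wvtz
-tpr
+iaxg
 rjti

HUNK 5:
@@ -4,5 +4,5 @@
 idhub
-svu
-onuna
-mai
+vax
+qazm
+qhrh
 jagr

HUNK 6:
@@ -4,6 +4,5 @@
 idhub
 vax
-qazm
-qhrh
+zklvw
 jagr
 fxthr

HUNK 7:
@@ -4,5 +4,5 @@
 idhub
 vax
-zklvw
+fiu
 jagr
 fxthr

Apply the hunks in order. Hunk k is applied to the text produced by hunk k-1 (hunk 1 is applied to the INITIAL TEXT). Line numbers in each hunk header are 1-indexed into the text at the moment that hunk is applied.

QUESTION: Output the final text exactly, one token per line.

Hunk 1: at line 1 remove [axtuk] add [vsme,wvtz] -> 11 lines: tbg vsme wvtz tpr rjti idhub dxevy imi fxthr lmol pvr
Hunk 2: at line 5 remove [dxevy] add [svu,uzwz,yto] -> 13 lines: tbg vsme wvtz tpr rjti idhub svu uzwz yto imi fxthr lmol pvr
Hunk 3: at line 7 remove [uzwz,yto,imi] add [onuna,mai,jagr] -> 13 lines: tbg vsme wvtz tpr rjti idhub svu onuna mai jagr fxthr lmol pvr
Hunk 4: at line 1 remove [vsme,wvtz,tpr] add [iaxg] -> 11 lines: tbg iaxg rjti idhub svu onuna mai jagr fxthr lmol pvr
Hunk 5: at line 4 remove [svu,onuna,mai] add [vax,qazm,qhrh] -> 11 lines: tbg iaxg rjti idhub vax qazm qhrh jagr fxthr lmol pvr
Hunk 6: at line 4 remove [qazm,qhrh] add [zklvw] -> 10 lines: tbg iaxg rjti idhub vax zklvw jagr fxthr lmol pvr
Hunk 7: at line 4 remove [zklvw] add [fiu] -> 10 lines: tbg iaxg rjti idhub vax fiu jagr fxthr lmol pvr

Answer: tbg
iaxg
rjti
idhub
vax
fiu
jagr
fxthr
lmol
pvr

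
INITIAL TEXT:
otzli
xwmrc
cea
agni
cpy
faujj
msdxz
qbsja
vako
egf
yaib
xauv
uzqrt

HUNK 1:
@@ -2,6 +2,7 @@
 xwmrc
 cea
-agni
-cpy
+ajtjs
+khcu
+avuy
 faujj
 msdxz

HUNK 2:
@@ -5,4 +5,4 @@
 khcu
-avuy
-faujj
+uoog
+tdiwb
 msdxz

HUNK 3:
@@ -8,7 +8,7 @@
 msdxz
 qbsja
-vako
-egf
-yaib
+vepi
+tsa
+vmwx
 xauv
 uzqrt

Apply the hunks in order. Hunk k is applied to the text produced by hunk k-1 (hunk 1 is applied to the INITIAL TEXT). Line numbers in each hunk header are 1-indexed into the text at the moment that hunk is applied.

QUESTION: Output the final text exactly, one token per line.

Answer: otzli
xwmrc
cea
ajtjs
khcu
uoog
tdiwb
msdxz
qbsja
vepi
tsa
vmwx
xauv
uzqrt

Derivation:
Hunk 1: at line 2 remove [agni,cpy] add [ajtjs,khcu,avuy] -> 14 lines: otzli xwmrc cea ajtjs khcu avuy faujj msdxz qbsja vako egf yaib xauv uzqrt
Hunk 2: at line 5 remove [avuy,faujj] add [uoog,tdiwb] -> 14 lines: otzli xwmrc cea ajtjs khcu uoog tdiwb msdxz qbsja vako egf yaib xauv uzqrt
Hunk 3: at line 8 remove [vako,egf,yaib] add [vepi,tsa,vmwx] -> 14 lines: otzli xwmrc cea ajtjs khcu uoog tdiwb msdxz qbsja vepi tsa vmwx xauv uzqrt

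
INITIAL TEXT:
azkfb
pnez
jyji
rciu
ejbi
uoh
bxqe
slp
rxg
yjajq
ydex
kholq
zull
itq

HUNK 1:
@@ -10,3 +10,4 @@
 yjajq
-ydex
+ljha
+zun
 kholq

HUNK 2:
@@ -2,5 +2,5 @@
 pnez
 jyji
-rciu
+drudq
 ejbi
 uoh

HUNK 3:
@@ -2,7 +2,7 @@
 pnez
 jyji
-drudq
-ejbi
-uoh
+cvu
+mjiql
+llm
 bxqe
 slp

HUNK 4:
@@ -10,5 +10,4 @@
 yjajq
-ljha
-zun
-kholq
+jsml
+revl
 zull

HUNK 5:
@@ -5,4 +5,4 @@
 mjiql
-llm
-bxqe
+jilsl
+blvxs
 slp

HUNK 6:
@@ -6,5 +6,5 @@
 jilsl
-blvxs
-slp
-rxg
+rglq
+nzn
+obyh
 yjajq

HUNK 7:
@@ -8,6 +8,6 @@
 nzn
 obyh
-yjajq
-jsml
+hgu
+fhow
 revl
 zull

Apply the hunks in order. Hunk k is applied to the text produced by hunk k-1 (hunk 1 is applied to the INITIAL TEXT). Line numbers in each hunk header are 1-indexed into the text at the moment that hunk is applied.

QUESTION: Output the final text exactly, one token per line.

Answer: azkfb
pnez
jyji
cvu
mjiql
jilsl
rglq
nzn
obyh
hgu
fhow
revl
zull
itq

Derivation:
Hunk 1: at line 10 remove [ydex] add [ljha,zun] -> 15 lines: azkfb pnez jyji rciu ejbi uoh bxqe slp rxg yjajq ljha zun kholq zull itq
Hunk 2: at line 2 remove [rciu] add [drudq] -> 15 lines: azkfb pnez jyji drudq ejbi uoh bxqe slp rxg yjajq ljha zun kholq zull itq
Hunk 3: at line 2 remove [drudq,ejbi,uoh] add [cvu,mjiql,llm] -> 15 lines: azkfb pnez jyji cvu mjiql llm bxqe slp rxg yjajq ljha zun kholq zull itq
Hunk 4: at line 10 remove [ljha,zun,kholq] add [jsml,revl] -> 14 lines: azkfb pnez jyji cvu mjiql llm bxqe slp rxg yjajq jsml revl zull itq
Hunk 5: at line 5 remove [llm,bxqe] add [jilsl,blvxs] -> 14 lines: azkfb pnez jyji cvu mjiql jilsl blvxs slp rxg yjajq jsml revl zull itq
Hunk 6: at line 6 remove [blvxs,slp,rxg] add [rglq,nzn,obyh] -> 14 lines: azkfb pnez jyji cvu mjiql jilsl rglq nzn obyh yjajq jsml revl zull itq
Hunk 7: at line 8 remove [yjajq,jsml] add [hgu,fhow] -> 14 lines: azkfb pnez jyji cvu mjiql jilsl rglq nzn obyh hgu fhow revl zull itq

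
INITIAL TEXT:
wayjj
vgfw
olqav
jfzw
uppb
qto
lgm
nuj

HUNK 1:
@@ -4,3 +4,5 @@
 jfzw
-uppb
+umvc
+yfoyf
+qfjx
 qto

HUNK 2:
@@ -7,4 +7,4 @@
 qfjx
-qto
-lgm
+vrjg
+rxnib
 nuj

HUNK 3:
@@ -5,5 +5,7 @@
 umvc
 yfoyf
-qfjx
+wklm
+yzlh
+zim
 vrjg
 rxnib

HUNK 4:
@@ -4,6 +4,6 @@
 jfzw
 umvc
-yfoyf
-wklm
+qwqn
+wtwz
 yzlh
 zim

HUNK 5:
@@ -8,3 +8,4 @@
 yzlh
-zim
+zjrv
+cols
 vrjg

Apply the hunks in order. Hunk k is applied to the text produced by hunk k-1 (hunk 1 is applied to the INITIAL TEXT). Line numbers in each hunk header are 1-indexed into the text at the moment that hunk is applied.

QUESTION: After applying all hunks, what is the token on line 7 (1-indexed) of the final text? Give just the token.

Answer: wtwz

Derivation:
Hunk 1: at line 4 remove [uppb] add [umvc,yfoyf,qfjx] -> 10 lines: wayjj vgfw olqav jfzw umvc yfoyf qfjx qto lgm nuj
Hunk 2: at line 7 remove [qto,lgm] add [vrjg,rxnib] -> 10 lines: wayjj vgfw olqav jfzw umvc yfoyf qfjx vrjg rxnib nuj
Hunk 3: at line 5 remove [qfjx] add [wklm,yzlh,zim] -> 12 lines: wayjj vgfw olqav jfzw umvc yfoyf wklm yzlh zim vrjg rxnib nuj
Hunk 4: at line 4 remove [yfoyf,wklm] add [qwqn,wtwz] -> 12 lines: wayjj vgfw olqav jfzw umvc qwqn wtwz yzlh zim vrjg rxnib nuj
Hunk 5: at line 8 remove [zim] add [zjrv,cols] -> 13 lines: wayjj vgfw olqav jfzw umvc qwqn wtwz yzlh zjrv cols vrjg rxnib nuj
Final line 7: wtwz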